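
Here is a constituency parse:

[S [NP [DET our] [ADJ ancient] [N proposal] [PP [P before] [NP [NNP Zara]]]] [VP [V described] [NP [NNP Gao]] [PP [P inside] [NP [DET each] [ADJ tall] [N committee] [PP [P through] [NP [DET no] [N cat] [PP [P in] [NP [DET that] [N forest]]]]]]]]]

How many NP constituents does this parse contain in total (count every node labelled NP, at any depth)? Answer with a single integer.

6

The NP constituents are: [NP our ancient proposal before Zara]; [NP Zara]; [NP Gao]; [NP each tall committee through no cat in that forest]; [NP no cat in that forest]; [NP that forest]. Total: 6.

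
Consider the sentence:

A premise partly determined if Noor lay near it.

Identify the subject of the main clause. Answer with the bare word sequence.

a premise

The subject of the main clause is the NP immediately before the verb "determined": "a premise".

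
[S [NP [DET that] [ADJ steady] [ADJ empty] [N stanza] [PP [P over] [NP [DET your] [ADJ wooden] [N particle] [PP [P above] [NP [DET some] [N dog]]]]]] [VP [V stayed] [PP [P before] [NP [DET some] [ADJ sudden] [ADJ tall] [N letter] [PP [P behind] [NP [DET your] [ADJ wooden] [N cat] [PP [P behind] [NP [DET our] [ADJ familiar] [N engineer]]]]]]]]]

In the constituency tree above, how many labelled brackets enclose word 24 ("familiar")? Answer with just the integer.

9

Counting open brackets not yet closed at "familiar": [S [VP [PP [NP [PP [NP [PP [NP [ADJ = 9.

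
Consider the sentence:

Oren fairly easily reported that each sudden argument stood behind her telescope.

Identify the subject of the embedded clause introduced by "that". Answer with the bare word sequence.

each sudden argument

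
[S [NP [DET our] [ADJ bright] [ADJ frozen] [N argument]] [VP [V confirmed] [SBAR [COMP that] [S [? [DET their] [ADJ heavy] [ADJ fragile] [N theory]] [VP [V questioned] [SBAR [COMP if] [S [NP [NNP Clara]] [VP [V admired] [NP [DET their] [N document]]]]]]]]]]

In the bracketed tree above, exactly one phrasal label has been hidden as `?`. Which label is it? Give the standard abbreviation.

NP

The `?` node immediately contains: DET 'their', ADJ 'heavy', ADJ 'fragile', N 'theory'. That is the internal structure of a noun phrase, so the label is NP.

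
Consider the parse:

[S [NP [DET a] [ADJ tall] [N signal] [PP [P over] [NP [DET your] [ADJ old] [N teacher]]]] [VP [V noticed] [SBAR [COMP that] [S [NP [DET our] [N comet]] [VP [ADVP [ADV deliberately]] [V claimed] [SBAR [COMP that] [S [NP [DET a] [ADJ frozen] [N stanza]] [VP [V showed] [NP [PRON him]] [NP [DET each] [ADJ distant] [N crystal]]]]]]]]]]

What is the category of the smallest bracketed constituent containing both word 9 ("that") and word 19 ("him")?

The smallest bracket enclosing both words is [SBAR that our comet deliberately claimed that a frozen stanza showed him each distant crystal], so the label is SBAR.

SBAR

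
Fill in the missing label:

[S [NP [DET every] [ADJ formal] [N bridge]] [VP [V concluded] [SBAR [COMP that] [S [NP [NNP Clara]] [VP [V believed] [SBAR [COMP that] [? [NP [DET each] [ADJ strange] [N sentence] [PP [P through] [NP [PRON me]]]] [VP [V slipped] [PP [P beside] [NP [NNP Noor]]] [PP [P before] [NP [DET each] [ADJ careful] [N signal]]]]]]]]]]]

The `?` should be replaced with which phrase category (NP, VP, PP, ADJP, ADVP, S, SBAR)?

S

A constituent whose immediate children are NP, VP is a clause: S.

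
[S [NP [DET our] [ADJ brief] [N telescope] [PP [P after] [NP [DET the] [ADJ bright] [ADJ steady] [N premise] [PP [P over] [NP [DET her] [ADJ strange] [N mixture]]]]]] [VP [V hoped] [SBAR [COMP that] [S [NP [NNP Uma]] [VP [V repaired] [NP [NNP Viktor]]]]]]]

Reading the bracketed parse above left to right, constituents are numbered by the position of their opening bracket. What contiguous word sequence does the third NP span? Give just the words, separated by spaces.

her strange mixture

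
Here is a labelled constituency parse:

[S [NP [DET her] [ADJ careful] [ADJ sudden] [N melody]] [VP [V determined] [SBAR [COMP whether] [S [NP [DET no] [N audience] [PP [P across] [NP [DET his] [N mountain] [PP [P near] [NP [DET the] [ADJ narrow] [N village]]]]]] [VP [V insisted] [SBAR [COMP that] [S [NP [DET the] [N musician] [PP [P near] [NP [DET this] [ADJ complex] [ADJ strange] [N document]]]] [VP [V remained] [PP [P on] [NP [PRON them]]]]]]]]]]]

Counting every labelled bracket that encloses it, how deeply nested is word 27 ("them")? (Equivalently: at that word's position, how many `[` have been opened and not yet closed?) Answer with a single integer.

11

Path from the root down to the word: S → VP → SBAR → S → VP → SBAR → S → VP → PP → NP → PRON. That is 11 enclosing brackets.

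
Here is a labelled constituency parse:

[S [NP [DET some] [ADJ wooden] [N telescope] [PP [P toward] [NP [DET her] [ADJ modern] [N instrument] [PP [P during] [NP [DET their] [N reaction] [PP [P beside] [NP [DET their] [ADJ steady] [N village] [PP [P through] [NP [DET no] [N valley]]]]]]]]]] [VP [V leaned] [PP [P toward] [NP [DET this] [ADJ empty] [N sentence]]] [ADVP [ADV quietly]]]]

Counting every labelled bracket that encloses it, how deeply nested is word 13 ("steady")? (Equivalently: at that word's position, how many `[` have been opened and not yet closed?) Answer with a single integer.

Path from the root down to the word: S → NP → PP → NP → PP → NP → PP → NP → ADJ. That is 9 enclosing brackets.

9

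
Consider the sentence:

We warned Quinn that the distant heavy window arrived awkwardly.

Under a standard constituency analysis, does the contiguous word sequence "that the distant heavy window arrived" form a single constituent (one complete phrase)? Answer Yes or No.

No

"that" belongs to the complementizer "that" while "arrived" belongs to the clause "the distant heavy window arrived awkwardly"; a span that runs across that boundary is not a single phrase.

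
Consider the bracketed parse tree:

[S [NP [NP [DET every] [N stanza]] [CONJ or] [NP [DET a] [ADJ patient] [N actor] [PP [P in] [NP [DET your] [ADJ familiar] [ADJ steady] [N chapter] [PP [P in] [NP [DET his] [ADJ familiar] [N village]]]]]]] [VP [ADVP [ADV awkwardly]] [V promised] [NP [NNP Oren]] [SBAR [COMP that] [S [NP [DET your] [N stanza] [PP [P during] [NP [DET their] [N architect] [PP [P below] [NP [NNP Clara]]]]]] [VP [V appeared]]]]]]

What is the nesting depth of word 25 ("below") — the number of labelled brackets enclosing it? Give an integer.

9

Path from the root down to the word: S → VP → SBAR → S → NP → PP → NP → PP → P. That is 9 enclosing brackets.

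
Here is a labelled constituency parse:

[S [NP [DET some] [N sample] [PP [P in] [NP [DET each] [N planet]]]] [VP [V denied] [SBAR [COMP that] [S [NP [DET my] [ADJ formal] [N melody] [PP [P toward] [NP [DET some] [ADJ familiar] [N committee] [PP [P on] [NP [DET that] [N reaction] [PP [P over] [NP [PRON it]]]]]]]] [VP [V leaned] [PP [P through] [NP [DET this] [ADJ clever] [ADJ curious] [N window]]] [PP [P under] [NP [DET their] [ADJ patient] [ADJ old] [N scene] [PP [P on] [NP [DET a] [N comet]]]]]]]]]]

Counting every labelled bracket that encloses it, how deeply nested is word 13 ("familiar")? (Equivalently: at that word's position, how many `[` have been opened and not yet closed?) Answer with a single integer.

8

The word sits inside ADJ, which is inside NP, inside PP, inside NP, inside S, inside SBAR, inside VP, inside S — 8 brackets in all.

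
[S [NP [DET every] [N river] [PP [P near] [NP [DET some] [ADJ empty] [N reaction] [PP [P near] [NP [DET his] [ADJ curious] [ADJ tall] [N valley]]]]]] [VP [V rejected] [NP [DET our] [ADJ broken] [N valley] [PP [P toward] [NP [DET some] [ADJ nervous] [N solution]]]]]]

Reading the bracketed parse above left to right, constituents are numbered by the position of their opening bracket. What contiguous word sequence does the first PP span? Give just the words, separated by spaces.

In left-to-right order the PP constituents are "near some empty reaction near his curious tall valley"; "near his curious tall valley"; "toward some nervous solution". Number 1 is "near some empty reaction near his curious tall valley".

near some empty reaction near his curious tall valley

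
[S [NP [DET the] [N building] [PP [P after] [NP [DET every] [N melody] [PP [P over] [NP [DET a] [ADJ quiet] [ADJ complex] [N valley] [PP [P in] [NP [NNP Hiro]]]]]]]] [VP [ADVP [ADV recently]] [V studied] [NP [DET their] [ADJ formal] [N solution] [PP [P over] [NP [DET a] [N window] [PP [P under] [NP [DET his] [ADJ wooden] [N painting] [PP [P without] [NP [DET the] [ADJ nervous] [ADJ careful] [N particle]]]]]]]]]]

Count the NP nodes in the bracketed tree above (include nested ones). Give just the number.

Listing each NP by its span: [NP the building after every melody over a quiet complex valley in Hiro]; [NP every melody over a quiet complex valley in Hiro]; [NP a quiet complex valley in Hiro]; [NP Hiro]; [NP their formal solution over a window under his wooden painting without the nervous careful particle]; [NP a window under his wooden painting without the nervous careful particle] … — that makes 8.

8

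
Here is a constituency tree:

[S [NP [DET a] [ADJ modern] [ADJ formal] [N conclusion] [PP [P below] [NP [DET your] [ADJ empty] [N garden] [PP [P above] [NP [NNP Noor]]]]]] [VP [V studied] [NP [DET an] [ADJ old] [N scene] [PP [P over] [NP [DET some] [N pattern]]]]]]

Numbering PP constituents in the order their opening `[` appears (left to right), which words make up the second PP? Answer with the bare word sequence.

above Noor

In left-to-right order the PP constituents are "below your empty garden above Noor"; "above Noor"; "over some pattern". Number 2 is "above Noor".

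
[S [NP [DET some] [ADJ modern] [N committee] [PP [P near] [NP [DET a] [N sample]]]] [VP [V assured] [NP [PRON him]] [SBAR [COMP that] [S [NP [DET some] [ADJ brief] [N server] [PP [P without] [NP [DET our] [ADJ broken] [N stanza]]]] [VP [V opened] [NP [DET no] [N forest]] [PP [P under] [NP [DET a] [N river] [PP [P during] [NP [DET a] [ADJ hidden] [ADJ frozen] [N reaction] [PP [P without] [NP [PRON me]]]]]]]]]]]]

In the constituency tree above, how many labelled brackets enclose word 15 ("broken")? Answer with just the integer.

8

The word sits inside ADJ, which is inside NP, inside PP, inside NP, inside S, inside SBAR, inside VP, inside S — 8 brackets in all.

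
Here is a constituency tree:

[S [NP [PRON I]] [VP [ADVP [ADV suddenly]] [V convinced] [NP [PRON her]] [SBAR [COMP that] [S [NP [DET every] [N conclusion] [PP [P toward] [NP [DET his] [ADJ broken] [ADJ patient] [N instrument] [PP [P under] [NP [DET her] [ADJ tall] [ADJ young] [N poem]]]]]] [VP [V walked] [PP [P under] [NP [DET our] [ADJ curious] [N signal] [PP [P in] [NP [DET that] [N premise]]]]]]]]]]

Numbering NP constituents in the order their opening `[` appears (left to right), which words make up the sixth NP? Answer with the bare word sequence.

The NP opening brackets appear, in order, over: "I"; "her"; "every conclusion toward his broken patient instrument under her tall young poem"; "his broken patient instrument under her tall young poem"; "her tall young poem"; "our curious signal in that premise"; "that premise". The sixth one spans "our curious signal in that premise".

our curious signal in that premise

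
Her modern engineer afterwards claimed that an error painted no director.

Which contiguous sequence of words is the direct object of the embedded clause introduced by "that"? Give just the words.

no director

Within the embedded clause introduced by "that", the direct object of "painted" is "no director".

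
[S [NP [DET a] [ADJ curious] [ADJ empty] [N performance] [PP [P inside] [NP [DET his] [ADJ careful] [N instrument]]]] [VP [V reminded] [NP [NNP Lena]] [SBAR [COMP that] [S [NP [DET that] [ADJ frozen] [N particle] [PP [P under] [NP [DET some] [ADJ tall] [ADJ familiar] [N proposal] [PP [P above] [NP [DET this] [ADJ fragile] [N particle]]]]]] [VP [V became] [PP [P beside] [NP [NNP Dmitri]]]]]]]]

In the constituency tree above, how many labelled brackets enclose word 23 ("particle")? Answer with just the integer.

10

The word sits inside N, which is inside NP, inside PP, inside NP, inside PP, inside NP, inside S, inside SBAR, inside VP, inside S — 10 brackets in all.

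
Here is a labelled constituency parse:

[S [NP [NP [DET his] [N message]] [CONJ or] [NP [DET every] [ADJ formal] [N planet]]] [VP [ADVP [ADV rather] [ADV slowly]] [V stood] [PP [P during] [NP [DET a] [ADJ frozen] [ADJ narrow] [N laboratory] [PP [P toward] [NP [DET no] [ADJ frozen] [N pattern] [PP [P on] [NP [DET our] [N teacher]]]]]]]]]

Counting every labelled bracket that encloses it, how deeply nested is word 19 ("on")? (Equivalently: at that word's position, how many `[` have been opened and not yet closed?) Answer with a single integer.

8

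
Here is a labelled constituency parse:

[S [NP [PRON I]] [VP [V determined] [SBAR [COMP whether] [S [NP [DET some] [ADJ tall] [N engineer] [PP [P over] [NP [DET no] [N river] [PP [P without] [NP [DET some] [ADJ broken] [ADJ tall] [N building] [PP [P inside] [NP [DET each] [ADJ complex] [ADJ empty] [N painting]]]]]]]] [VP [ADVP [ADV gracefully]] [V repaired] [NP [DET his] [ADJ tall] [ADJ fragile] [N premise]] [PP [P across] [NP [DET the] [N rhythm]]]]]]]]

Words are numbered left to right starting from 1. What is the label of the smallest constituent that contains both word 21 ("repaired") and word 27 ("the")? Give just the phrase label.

VP

The smallest bracket enclosing both words is [VP gracefully repaired his tall fragile premise across the rhythm], so the label is VP.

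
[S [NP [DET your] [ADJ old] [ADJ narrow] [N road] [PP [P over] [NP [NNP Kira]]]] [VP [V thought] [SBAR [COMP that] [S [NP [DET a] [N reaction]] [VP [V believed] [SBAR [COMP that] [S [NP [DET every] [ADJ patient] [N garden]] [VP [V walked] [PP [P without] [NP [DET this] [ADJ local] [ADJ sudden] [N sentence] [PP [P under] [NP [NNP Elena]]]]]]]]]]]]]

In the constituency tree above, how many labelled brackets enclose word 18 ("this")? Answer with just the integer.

Path from the root down to the word: S → VP → SBAR → S → VP → SBAR → S → VP → PP → NP → DET. That is 11 enclosing brackets.

11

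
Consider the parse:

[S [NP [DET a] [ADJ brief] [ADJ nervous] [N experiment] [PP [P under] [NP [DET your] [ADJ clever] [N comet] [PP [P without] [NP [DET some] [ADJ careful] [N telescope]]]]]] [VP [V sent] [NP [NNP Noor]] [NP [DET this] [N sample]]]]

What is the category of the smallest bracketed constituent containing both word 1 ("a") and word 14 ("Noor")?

S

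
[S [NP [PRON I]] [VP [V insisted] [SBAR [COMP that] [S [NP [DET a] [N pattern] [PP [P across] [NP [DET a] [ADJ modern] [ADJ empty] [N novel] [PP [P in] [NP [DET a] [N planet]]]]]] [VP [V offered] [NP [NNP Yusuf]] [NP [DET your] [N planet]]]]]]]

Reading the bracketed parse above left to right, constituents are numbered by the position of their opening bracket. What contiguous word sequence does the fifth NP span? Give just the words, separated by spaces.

The NP opening brackets appear, in order, over: "I"; "a pattern across a modern empty novel in a planet"; "a modern empty novel in a planet"; "a planet"; "Yusuf"; "your planet". The fifth one spans "Yusuf".

Yusuf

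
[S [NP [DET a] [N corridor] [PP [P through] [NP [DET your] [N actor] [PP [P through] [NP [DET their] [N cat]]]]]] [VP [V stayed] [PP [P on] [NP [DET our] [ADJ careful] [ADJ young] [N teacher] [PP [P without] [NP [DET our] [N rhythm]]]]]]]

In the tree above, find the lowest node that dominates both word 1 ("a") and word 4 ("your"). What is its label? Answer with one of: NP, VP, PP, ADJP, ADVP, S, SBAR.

NP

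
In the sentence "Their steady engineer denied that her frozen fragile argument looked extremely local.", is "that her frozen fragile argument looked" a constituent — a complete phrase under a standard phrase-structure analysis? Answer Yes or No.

The smallest constituent containing the whole sequence is the subordinate clause [SBAR that her frozen fragile argument looked extremely local], but the sequence is only part of it — it straddles the boundary between complementizer "that" and clause "her frozen fragile argument looked extremely local".

No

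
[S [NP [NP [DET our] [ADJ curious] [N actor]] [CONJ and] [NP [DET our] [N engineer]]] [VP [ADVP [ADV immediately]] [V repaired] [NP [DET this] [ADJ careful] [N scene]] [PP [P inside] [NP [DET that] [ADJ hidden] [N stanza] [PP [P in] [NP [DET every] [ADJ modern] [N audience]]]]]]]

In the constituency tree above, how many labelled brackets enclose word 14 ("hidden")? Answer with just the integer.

Path from the root down to the word: S → VP → PP → NP → ADJ. That is 5 enclosing brackets.

5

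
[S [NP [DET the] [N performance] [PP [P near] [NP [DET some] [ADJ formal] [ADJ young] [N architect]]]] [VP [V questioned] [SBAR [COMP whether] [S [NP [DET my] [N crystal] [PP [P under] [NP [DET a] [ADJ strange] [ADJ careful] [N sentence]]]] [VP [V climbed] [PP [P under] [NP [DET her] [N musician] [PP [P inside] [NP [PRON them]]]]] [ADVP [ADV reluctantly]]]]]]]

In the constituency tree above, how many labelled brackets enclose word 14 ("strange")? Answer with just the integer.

8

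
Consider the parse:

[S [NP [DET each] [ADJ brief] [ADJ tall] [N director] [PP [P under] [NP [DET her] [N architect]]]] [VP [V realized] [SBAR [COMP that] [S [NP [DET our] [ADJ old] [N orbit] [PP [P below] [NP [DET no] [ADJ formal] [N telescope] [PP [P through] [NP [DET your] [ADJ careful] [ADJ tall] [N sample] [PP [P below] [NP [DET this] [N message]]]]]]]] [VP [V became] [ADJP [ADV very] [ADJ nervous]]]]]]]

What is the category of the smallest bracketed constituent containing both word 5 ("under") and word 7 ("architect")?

PP

The smallest bracket enclosing both words is [PP under her architect], so the label is PP.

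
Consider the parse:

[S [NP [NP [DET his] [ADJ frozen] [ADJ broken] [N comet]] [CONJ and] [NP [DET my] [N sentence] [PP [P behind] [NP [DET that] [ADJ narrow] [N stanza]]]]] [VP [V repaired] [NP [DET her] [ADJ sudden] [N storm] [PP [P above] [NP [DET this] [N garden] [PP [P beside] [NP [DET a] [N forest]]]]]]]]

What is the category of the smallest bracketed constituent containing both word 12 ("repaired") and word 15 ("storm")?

VP

The smallest bracket enclosing both words is [VP repaired her sudden storm above this garden beside a forest], so the label is VP.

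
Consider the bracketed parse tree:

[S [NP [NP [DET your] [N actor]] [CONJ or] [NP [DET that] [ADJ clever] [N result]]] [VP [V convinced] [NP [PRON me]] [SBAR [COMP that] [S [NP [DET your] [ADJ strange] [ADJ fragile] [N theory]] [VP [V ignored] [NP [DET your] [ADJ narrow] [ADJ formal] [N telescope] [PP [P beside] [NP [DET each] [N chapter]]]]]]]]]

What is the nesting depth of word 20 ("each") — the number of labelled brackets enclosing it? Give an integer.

Counting open brackets not yet closed at "each": [S [VP [SBAR [S [VP [NP [PP [NP [DET = 9.

9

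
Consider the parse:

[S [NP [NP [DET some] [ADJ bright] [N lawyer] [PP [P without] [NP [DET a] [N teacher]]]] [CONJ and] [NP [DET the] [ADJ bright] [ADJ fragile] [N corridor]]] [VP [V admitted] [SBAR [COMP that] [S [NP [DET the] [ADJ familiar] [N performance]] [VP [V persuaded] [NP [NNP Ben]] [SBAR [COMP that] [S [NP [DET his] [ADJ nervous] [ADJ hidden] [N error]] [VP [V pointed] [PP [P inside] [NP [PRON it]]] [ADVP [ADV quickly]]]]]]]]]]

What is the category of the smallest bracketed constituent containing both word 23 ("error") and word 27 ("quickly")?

S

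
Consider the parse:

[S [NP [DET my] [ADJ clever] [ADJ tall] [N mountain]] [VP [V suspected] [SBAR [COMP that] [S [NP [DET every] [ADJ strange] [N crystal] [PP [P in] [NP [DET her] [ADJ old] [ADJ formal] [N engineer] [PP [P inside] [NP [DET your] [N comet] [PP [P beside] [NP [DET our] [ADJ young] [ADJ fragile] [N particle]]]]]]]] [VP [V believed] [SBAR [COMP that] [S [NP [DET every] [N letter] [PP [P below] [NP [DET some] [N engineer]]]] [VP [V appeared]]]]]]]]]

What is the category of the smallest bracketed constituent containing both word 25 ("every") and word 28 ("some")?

Both words fall inside [NP every letter below some engineer] (words 25–29), and no smaller constituent contains them both. Label: NP.

NP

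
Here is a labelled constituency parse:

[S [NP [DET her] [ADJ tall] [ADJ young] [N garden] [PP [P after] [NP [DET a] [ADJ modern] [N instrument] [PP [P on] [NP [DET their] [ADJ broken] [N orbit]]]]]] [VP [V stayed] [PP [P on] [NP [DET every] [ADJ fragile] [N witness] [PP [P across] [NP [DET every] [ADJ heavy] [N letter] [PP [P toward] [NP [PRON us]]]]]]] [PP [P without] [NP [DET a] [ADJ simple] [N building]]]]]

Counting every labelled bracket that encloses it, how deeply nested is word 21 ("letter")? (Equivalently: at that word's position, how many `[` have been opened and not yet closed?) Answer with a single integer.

7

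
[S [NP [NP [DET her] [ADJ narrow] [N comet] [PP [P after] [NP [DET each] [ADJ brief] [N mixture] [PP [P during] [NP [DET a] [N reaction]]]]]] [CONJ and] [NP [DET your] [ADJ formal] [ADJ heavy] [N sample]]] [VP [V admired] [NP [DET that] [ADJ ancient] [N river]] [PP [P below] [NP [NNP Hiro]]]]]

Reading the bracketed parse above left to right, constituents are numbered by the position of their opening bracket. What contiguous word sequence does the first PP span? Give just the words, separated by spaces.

after each brief mixture during a reaction

In left-to-right order the PP constituents are "after each brief mixture during a reaction"; "during a reaction"; "below Hiro". Number 1 is "after each brief mixture during a reaction".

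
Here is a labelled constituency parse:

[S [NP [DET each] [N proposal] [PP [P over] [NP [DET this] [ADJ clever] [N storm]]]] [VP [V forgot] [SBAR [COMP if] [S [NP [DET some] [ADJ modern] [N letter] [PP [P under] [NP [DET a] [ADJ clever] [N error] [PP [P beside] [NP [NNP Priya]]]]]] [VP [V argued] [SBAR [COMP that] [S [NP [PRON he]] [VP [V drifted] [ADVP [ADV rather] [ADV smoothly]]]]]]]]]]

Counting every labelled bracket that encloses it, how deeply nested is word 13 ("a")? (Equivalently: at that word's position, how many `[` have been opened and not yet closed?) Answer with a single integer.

8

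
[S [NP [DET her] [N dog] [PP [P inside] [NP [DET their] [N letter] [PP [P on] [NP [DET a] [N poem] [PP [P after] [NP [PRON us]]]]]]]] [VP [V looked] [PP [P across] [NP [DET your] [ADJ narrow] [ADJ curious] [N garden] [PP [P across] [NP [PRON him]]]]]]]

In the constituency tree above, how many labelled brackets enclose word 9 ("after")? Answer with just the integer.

The word sits inside P, which is inside PP, inside NP, inside PP, inside NP, inside PP, inside NP, inside S — 8 brackets in all.

8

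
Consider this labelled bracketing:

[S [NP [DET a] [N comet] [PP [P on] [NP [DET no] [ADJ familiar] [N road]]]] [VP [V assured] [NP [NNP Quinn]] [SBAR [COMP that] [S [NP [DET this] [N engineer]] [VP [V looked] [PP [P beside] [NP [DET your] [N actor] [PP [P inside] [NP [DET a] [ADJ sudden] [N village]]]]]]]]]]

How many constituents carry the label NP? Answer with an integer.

Scanning left to right, an opening `[NP` appears at word positions 1, 4, 8, 10, 14, 17 — 6 in total.

6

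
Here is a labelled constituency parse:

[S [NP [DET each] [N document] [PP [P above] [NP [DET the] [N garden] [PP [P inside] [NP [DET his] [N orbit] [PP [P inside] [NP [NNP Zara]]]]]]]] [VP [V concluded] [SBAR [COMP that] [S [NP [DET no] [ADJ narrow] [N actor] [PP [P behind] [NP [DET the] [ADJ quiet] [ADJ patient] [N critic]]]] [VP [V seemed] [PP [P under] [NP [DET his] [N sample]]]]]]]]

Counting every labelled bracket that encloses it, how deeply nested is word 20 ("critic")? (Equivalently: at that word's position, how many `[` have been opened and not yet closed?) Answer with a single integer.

8

Counting open brackets not yet closed at "critic": [S [VP [SBAR [S [NP [PP [NP [N = 8.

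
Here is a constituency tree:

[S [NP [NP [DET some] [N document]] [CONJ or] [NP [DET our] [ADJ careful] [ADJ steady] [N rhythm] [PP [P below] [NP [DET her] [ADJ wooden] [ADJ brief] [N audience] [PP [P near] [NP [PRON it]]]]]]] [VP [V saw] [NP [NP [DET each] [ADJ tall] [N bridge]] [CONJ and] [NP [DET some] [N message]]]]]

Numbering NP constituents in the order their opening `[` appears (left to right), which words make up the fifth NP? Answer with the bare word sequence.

it

The NP opening brackets appear, in order, over: "some document or our careful steady rhythm below her wooden brief audience near it"; "some document"; "our careful steady rhythm below her wooden brief audience near it"; "her wooden brief audience near it"; "it"; "each tall bridge and some message"; "each tall bridge"; "some message". The fifth one spans "it".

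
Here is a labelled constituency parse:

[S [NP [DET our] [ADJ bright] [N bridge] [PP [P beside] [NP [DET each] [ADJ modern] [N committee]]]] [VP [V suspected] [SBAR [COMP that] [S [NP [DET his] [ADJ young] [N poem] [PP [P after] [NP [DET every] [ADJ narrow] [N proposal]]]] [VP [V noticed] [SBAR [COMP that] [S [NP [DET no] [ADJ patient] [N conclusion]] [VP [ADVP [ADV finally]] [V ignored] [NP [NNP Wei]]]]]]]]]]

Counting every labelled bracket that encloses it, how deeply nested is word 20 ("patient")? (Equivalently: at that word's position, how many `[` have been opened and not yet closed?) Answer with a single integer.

9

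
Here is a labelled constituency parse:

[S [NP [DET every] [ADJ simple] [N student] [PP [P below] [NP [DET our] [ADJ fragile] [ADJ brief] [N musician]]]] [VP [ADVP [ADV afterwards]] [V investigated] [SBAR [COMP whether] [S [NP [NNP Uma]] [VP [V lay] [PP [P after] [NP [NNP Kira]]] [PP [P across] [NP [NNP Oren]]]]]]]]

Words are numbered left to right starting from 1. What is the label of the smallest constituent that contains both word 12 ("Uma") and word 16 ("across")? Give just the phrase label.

S

Both words fall inside [S Uma lay after Kira across Oren] (words 12–17), and no smaller constituent contains them both. Label: S.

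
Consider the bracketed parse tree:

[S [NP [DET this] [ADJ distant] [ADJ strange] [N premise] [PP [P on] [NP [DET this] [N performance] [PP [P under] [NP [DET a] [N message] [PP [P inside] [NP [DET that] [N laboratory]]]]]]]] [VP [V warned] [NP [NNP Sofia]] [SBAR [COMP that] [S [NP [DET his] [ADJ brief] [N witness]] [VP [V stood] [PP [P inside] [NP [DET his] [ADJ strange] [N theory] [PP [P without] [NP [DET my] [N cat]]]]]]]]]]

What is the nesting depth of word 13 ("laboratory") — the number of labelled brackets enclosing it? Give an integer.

Path from the root down to the word: S → NP → PP → NP → PP → NP → PP → NP → N. That is 9 enclosing brackets.

9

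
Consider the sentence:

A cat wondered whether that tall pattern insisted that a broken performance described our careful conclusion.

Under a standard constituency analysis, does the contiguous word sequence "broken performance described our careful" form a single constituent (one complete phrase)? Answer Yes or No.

The smallest constituent containing the whole sequence is the clause [S a broken performance described our careful conclusion], but the sequence is only part of it — it straddles the boundary between noun phrase "a broken performance" and verb phrase "described our careful conclusion".

No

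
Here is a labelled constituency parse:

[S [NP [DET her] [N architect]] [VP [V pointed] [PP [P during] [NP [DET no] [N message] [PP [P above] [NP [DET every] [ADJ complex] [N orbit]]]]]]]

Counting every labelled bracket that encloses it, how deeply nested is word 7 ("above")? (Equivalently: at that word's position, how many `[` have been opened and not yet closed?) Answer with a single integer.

6

The word sits inside P, which is inside PP, inside NP, inside PP, inside VP, inside S — 6 brackets in all.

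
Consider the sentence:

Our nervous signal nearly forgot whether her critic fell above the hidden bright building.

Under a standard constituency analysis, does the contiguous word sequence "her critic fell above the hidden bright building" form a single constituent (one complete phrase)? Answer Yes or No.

"her critic fell above the hidden bright building" is exactly the clause [S her critic fell above the hidden bright building], a complete constituent.

Yes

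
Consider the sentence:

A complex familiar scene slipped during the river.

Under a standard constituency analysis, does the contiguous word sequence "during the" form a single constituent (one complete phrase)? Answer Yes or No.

The smallest constituent containing the whole sequence is the prepositional phrase [PP during the river], but the sequence is only part of it — it straddles the boundary between preposition "during" and noun phrase "the river".

No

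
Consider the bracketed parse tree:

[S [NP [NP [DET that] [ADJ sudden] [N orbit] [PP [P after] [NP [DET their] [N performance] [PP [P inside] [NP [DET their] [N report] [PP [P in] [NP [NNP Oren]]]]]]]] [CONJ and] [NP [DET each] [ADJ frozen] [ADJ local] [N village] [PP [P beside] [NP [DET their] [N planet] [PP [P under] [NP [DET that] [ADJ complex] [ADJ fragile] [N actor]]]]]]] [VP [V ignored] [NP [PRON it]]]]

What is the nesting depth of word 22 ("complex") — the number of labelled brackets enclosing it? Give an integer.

Path from the root down to the word: S → NP → NP → PP → NP → PP → NP → ADJ. That is 8 enclosing brackets.

8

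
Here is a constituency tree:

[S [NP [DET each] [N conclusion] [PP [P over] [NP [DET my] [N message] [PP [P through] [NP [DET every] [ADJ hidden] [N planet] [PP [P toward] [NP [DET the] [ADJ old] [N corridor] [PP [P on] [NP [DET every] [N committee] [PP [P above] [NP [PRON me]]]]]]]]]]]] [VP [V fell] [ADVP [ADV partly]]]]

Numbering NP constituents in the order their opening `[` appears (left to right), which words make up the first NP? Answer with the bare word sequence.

each conclusion over my message through every hidden planet toward the old corridor on every committee above me

The NP opening brackets appear, in order, over: "each conclusion over my message through every hidden planet toward the old corridor on every committee above me"; "my message through every hidden planet toward the old corridor on every committee above me"; "every hidden planet toward the old corridor on every committee above me"; "the old corridor on every committee above me"; "every committee above me"; "me". The first one spans "each conclusion over my message through every hidden planet toward the old corridor on every committee above me".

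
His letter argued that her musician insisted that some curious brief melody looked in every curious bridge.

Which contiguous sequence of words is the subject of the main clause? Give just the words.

In the main clause the verb is "argued"; the NP preceding it, "his letter", is the subject.

his letter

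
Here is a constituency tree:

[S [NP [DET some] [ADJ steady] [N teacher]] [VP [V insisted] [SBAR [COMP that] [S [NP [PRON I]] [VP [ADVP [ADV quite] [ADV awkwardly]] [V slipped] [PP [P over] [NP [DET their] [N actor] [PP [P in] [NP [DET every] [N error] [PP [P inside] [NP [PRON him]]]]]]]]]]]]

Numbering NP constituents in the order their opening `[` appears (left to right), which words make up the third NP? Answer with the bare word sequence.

their actor in every error inside him

Opening `[NP` markers occur at word positions 1, 6, 11, 14, 17; the third of these opens the constituent [NP their actor in every error inside him].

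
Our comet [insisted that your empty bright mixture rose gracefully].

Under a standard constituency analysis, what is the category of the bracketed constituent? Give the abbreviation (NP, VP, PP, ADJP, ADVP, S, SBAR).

The bracketed span "insisted that your empty bright mixture rose gracefully" is headed by "insisted", making it a verb phrase (VP).

VP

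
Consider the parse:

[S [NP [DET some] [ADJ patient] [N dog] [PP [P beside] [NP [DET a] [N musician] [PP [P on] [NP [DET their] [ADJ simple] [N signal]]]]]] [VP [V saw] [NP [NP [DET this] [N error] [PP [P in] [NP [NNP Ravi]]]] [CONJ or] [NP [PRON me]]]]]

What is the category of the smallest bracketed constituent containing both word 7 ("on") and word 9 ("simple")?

PP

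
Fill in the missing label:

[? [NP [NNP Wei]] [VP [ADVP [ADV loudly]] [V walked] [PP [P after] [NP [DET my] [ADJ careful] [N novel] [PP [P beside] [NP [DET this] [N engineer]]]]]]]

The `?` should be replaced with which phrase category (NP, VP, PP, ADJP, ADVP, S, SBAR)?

A constituent whose immediate children are NP, VP is a clause: S.

S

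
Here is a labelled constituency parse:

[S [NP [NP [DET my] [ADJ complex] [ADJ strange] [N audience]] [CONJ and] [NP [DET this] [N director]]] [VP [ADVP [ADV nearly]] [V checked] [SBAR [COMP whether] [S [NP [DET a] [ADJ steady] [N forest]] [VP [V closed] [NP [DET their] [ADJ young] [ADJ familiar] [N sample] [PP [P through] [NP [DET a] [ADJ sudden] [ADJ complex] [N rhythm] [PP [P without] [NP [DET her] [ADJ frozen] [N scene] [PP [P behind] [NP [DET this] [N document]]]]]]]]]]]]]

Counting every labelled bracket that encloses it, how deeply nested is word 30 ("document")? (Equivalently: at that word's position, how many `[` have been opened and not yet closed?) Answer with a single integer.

13

Path from the root down to the word: S → VP → SBAR → S → VP → NP → PP → NP → PP → NP → PP → NP → N. That is 13 enclosing brackets.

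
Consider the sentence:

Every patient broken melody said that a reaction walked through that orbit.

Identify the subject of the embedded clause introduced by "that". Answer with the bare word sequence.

In the embedded clause introduced by "that" the verb is "walked"; the NP preceding it, "a reaction", is the subject.

a reaction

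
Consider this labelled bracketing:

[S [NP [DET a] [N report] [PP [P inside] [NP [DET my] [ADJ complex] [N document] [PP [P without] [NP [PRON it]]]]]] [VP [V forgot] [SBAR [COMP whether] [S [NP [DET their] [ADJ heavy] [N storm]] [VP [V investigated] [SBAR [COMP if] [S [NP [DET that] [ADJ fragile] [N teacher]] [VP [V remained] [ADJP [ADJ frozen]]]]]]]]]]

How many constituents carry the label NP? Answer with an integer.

5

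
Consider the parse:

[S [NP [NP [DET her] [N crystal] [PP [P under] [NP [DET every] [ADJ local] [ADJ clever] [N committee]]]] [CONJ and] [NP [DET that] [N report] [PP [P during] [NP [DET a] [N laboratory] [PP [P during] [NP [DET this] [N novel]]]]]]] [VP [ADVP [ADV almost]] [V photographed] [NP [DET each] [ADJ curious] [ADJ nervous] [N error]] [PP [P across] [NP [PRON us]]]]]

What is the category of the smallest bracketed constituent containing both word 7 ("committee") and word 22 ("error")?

Word 7 lies under S → NP → NP → PP → NP → N; word 22 lies under S → VP → NP → N. The lowest shared node is the S.

S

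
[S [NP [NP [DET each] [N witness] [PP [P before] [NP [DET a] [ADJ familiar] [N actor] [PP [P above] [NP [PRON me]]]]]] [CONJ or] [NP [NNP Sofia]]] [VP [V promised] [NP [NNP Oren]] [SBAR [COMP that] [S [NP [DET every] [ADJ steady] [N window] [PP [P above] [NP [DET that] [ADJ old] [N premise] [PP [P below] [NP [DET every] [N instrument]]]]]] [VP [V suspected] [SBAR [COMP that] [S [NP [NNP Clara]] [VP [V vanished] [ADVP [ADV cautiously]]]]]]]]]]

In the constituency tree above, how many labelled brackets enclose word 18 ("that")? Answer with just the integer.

Path from the root down to the word: S → VP → SBAR → S → NP → PP → NP → DET. That is 8 enclosing brackets.

8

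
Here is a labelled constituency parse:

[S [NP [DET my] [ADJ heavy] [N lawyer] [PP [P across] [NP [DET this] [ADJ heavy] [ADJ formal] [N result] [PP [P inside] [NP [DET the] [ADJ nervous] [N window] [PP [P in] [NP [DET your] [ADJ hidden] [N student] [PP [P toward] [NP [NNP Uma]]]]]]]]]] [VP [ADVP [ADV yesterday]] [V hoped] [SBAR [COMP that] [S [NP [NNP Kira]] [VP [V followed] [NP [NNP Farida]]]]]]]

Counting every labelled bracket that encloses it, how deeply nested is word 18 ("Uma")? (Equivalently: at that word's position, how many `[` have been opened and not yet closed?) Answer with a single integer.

11

The word sits inside NNP, which is inside NP, inside PP, inside NP, inside PP, inside NP, inside PP, inside NP, inside PP, inside NP, inside S — 11 brackets in all.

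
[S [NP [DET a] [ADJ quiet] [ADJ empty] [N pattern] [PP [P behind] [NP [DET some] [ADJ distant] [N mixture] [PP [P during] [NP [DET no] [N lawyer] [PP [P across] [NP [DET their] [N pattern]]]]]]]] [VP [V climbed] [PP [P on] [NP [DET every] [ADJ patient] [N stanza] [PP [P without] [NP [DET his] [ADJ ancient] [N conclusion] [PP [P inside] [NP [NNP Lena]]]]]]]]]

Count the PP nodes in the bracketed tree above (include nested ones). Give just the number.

6

Scanning left to right, an opening `[PP` appears at word positions 5, 9, 12, 16, 20, 24 — 6 in total.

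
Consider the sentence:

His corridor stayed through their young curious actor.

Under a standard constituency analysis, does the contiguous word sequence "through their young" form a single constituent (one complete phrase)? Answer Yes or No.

No

"through" belongs to the preposition "through" while "young" belongs to the noun phrase "their young curious actor"; a span that runs across that boundary is not a single phrase.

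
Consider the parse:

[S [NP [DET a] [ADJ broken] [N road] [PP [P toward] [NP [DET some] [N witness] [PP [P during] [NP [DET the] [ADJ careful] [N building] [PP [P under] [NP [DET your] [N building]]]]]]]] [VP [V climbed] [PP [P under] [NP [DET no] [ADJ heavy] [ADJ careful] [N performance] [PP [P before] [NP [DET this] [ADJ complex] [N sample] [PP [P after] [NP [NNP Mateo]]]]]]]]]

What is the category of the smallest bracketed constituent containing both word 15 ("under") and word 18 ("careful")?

PP

The smallest bracket enclosing both words is [PP under no heavy careful performance before this complex sample after Mateo], so the label is PP.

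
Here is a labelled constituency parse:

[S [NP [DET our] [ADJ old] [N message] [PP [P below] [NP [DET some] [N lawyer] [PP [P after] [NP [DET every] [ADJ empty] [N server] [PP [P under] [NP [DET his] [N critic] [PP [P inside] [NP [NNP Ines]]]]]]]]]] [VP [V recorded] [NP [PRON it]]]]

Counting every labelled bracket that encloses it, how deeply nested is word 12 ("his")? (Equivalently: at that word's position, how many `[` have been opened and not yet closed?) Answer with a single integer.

9

Path from the root down to the word: S → NP → PP → NP → PP → NP → PP → NP → DET. That is 9 enclosing brackets.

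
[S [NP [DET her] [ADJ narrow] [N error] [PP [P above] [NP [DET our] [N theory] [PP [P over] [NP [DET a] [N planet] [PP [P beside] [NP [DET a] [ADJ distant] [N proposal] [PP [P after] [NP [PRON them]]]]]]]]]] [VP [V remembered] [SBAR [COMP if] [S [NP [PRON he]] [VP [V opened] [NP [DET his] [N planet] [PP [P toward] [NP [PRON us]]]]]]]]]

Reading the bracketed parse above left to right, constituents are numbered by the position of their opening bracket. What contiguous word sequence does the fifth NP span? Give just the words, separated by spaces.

Opening `[NP` markers occur at word positions 1, 5, 8, 11, 15, 18, 20, 23; the fifth of these opens the constituent [NP them].

them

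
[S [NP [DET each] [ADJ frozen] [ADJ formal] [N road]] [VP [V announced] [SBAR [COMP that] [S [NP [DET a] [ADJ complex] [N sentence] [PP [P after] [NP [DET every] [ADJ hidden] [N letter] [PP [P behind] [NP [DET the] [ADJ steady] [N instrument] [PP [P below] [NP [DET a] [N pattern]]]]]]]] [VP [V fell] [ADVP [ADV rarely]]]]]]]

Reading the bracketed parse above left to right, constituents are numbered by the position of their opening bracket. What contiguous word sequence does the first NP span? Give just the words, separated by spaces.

each frozen formal road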